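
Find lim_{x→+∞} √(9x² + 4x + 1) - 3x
As x → +∞: multiply by the conjugate to get (4x+1)/(√(9x²+4x+1)+3x); the denominator ~ 6x, so the limit is 4/6 = 2/3.
Limit = 2/3.

Final answer: 2/3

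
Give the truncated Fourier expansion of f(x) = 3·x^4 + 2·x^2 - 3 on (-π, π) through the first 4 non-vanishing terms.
(136 - 24·π^2)·cos(x) + (-7 + 6·π^2)·cos(2·x) + (8/9 - 8·π^2/3)·cos(3·x) - 3 + 2·π^2/3 + 3·π^4/5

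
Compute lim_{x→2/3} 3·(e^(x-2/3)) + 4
Direct substitution at x = 2/3 gives 7.

Final answer: 7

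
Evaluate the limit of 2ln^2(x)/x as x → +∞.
This is an ∞/∞ indeterminate form as x → +∞.
The polynomial denominator x dominates the logarithmic numerator (any positive power of x ≫ ln^2(x) as x → ∞), so the quotient → 0.
Limit = 0.

Final answer: 0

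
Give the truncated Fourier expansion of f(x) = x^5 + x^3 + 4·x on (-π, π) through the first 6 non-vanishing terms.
(-38·π^2 + 2·π^4 + 236)·sin(x) + (-π^4 - 10 + 4·π^2)·sin(2·x) + (-22·π^2/27 + 260/81 + 2·π^4/3)·sin(3·x) + (-π^4/2 - 131/64 + π^2/8)·sin(4·x) + (2·π^2/25 + 988/625 + 2·π^4/5)·sin(5·x) + (-π^4/3 - 4·π^2/27 - 106/81)·sin(6·x)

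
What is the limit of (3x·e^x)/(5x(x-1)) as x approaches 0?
Both numerator and denominator → 0 as x → 0; this is a 0/0 indeterminate form.
Expand each to leading order near x = 0: numerator ~ 3·x, denominator ~ -5·x.
The limit of the ratio is -3/5.

Final answer: -3/5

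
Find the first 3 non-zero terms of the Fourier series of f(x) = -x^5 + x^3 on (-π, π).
(-252 - 2·π^4 + 42·π^2)·sin(x) + (-6·π^2 + 9 + π^4)·sin(2·x) + (-2·π^4/3 - 116/81 + 58·π^2/27)·sin(3·x)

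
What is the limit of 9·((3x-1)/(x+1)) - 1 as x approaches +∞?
Evaluate the dominant behaviour as x → +∞; each term tends to a finite value or vanishes.
Limit = 26.

Final answer: 26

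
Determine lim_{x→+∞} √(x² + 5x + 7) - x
This is an ∞ − ∞ indeterminate form.
Multiply and divide by the conjugate √(x²+5x + 7) + x; the x² terms cancel, leaving (5x + 7)/(√(x²+5x + 7)+x) → 5/2.
Limit = 5/2.

Final answer: 5/2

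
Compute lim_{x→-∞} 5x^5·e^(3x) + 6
The product is a 0·∞ indeterminate form at x → -∞.
Rewrite the product as 5x^5 / e^(-3x) (an ∞/∞ form) and apply L'Hôpital, or use the standard hierarchy e^(3|x|) ≫ |x^5| as x → -∞.
The indeterminate product → 0, so the limit = 6.

Final answer: 6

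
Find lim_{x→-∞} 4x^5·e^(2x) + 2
The product is a 0·∞ indeterminate form at x → -∞.
Rewrite the product as 4x^5 / e^(-2x) (an ∞/∞ form) and apply L'Hôpital, or use the standard hierarchy e^(2|x|) ≫ |x^5| as x → -∞.
The indeterminate product → 0, so the limit = 2.

Final answer: 2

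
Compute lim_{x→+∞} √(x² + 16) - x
This is an ∞ − ∞ indeterminate form.
Multiply and divide by the conjugate √(x²+16) + x; the x² terms cancel, leaving 16/(√(x²+16)+x) → 0.
Limit = 0.

Final answer: 0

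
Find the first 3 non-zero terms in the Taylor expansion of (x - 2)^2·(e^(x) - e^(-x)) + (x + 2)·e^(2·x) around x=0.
-2·x^2 + 13·x + 2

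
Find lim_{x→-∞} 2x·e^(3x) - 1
The product is a 0·∞ indeterminate form at x → -∞.
Rewrite the product as 2x / e^(-3x) (an ∞/∞ form) and apply L'Hôpital, or use the standard hierarchy e^(3|x|) ≫ |x| as x → -∞.
The indeterminate product → 0, so the limit = -1.

Final answer: -1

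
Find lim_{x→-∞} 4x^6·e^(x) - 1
The product is a 0·∞ indeterminate form at x → -∞.
Rewrite the product as 4x^6 / e^(-x) (an ∞/∞ form) and apply L'Hôpital, or use the standard hierarchy e^(|x|) ≫ |x^6| as x → -∞.
The indeterminate product → 0, so the limit = -1.

Final answer: -1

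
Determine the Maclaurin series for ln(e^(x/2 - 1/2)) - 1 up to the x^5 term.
x/2 - 3/2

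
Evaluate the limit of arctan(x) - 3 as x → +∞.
Evaluate the dominant behaviour as x → +∞; each term tends to a finite value or vanishes.
Limit = -3 + π/2.

Final answer: -3 + π/2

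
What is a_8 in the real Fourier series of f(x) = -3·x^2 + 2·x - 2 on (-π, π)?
a_8 = (1/π) ∫_{-π}^{π} f(x)·cos(8x) dx.
Evaluate the integral (use parity and integration by parts as needed): a_8 = -3/16.

Final answer: -3/16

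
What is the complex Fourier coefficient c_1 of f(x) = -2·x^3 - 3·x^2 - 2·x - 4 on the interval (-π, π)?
Compute the real Fourier coefficients first: a_1 = 12, b_1 = 20 - 4·π^2.
Then c_1 = (a_1 − i·b_1)/2 = 6 - 10·i + 2·i·π^2.

Final answer: 6 - 10·i + 2·i·π^2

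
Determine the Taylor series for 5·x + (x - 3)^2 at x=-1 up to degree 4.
11 - 3·(x + 1) + (x + 1)^2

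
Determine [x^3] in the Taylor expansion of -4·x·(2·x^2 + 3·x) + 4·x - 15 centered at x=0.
Expand to order 3: -4·x·(2·x^2 + 3·x) + 4·x - 15 = -8·x^3 - 12·x^2 + 4·x - 15 + O(x^4).
The coefficient of x^3 is -8.

Final answer: -8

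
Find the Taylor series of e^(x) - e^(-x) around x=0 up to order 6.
x^5/60 + x^3/3 + 2·x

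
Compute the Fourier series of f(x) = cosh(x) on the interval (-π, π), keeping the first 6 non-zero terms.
-cos(x)·sinh(π)/π + 2·cos(2·x)·sinh(π)/(5·π) - cos(3·x)·sinh(π)/(5·π) + 2·cos(4·x)·sinh(π)/(17·π) - cos(5·x)·sinh(π)/(13·π) + sinh(π)/π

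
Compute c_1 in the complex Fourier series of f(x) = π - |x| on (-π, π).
Compute the real Fourier coefficients first: a_1 = 4/π, b_1 = 0.
Then c_1 = (a_1 − i·b_1)/2 = 2/π.

Final answer: 2/π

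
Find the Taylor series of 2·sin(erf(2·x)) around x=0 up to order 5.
x^5·(256/(15·π^(5/2)) + 64/(5·√(π)) + 256/(3·π^(3/2))) + x^3·(-32/(3·√(π)) - 64/(3·π^(3/2))) + 8·x/√(π)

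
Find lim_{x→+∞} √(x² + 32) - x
This is an ∞ − ∞ indeterminate form.
Multiply and divide by the conjugate √(x²+32) + x; the x² terms cancel, leaving 32/(√(x²+32)+x) → 0.
Limit = 0.

Final answer: 0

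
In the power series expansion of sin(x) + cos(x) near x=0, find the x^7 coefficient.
Expand to order 7: sin(x) + cos(x) = -x^7/5040 - x^6/720 + x^5/120 + x^4/24 - x^3/6 - x^2/2 + x + 1 + O(x^8).
The coefficient of x^7 is -1/5040.

Final answer: -1/5040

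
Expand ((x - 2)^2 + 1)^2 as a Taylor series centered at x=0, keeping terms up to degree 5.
x^4 - 8·x^3 + 26·x^2 - 40·x + 25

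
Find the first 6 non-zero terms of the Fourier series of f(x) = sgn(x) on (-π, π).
4·sin(x)/π + 4·sin(3·x)/(3·π) + 4·sin(5·x)/(5·π) + 4·sin(7·x)/(7·π) + 4·sin(9·x)/(9·π) + 4·sin(11·x)/(11·π)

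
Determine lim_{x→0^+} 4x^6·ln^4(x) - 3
The product is a 0·∞ indeterminate form at x → 0⁺.
Rewrite the product as 4·ln^4(x) / x^(-6) and apply L'Hôpital, or use the standard hierarchy x^(-6) ≫ |ln x|^4 as x → 0⁺.
The indeterminate product → 0, so the limit = -3.

Final answer: -3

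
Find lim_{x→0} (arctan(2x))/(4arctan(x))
Both numerator and denominator → 0 as x → 0; this is a 0/0 indeterminate form.
Expand each to leading order near x = 0: numerator ~ 2·x, denominator ~ 4·x.
The limit of the ratio is 1/2.

Final answer: 1/2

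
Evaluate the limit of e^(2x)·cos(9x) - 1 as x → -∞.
Evaluate the dominant behaviour as x → -∞; each term tends to a finite value or vanishes.
Limit = -1.

Final answer: -1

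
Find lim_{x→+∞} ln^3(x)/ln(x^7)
This is an ∞/∞ indeterminate form as x → +∞.
Write ln(x^7) = 7·ln(x), reducing the quotient to ln^2(x)/7 → ∞.
Limit = ∞.

Final answer: ∞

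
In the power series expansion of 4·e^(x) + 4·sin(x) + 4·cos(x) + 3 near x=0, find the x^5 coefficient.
Expand to order 5: 4·e^(x) + 4·sin(x) + 4·cos(x) + 3 = x^5/15 + x^4/3 + 8·x + 11 + O(x^6).
The coefficient of x^5 is 1/15.

Final answer: 1/15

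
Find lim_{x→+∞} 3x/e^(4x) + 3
The quotient is an ∞/∞ indeterminate form as x → +∞.
The exponential denominator e^(4x) dominates the polynomial numerator (e^x ≫ x as x → ∞), so the quotient → 0.
Adding the constant: 0 + 3 = 3. Limit = 3.

Final answer: 3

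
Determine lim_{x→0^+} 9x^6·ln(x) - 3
The product is a 0·∞ indeterminate form at x → 0⁺.
Rewrite the product as 9·ln(x) / x^(-6) and apply L'Hôpital, or use the standard hierarchy x^(-6) ≫ |ln x| as x → 0⁺.
The indeterminate product → 0, so the limit = -3.

Final answer: -3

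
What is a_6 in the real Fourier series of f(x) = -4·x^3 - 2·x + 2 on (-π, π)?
a_6 = (1/π) ∫_{-π}^{π} f(x)·cos(6x) dx.
Evaluate the integral (use parity and integration by parts as needed): a_6 = 0.

Final answer: 0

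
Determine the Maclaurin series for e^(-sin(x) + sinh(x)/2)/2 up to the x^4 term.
-47·x^4/768 + 11·x^3/96 + x^2/16 - x/4 + 1/2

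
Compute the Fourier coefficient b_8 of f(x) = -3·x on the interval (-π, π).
b_8 = (1/π) ∫_{-π}^{π} f(x)·sin(8x) dx.
Evaluate the integral (use parity and integration by parts as needed): b_8 = 3/4.

Final answer: 3/4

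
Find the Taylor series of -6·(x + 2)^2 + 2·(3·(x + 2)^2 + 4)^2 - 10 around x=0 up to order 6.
18·x^4 + 144·x^3 + 474·x^2 + 744·x + 478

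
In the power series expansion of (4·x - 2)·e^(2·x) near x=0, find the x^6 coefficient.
Expand to order 6: (4·x - 2)·e^(2·x) = 8·x^6/9 + 32·x^5/15 + 4·x^4 + 16·x^3/3 + 4·x^2 - 2 + O(x^7).
The coefficient of x^6 is 8/9.

Final answer: 8/9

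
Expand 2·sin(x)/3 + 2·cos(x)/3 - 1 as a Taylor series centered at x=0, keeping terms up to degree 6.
-x^6/1080 + x^5/180 + x^4/36 - x^3/9 - x^2/3 + 2·x/3 - 1/3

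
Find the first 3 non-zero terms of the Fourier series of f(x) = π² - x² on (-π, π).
4·cos(x) - cos(2·x) + 2·π^2/3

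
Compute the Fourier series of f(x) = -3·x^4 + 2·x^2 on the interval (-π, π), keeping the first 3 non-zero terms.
(-152 + 24·π^2)·cos(x) + (11 - 6·π^2)·cos(2·x) - 3·π^4/5 + 2·π^2/3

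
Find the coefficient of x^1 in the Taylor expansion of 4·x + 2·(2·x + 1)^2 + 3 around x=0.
Expand to order 1: 4·x + 2·(2·x + 1)^2 + 3 = 12·x + 5 + O(x^2).
The coefficient of x^1 is 12.

Final answer: 12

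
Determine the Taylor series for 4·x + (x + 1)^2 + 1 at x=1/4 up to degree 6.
57/16 + 13·(x - 1/4)/2 + (x - 1/4)^2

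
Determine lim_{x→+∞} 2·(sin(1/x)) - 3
Evaluate the dominant behaviour as x → +∞; each term tends to a finite value or vanishes.
Limit = -3.

Final answer: -3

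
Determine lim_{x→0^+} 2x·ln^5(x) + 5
The product is a 0·∞ indeterminate form at x → 0⁺.
Rewrite the product as 2·ln^5(x) / x^(-1) and apply L'Hôpital, or use the standard hierarchy x^(-1) ≫ |ln x|^5 as x → 0⁺.
The indeterminate product → 0, so the limit = 5.

Final answer: 5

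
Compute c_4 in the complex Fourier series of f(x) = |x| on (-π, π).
Compute the real Fourier coefficients first: a_4 = 0, b_4 = 0.
Then c_4 = (a_4 − i·b_4)/2 = 0.

Final answer: 0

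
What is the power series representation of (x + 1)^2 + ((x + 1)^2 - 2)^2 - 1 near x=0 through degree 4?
x^4 + 4·x^3 + 3·x^2 - 2·x + 1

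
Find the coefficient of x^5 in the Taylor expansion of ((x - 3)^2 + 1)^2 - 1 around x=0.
Expand to order 5: ((x - 3)^2 + 1)^2 - 1 = x^4 - 12·x^3 + 56·x^2 - 120·x + 99 + O(x^6).
The coefficient of x^5 is 0.

Final answer: 0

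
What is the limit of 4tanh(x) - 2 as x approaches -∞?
Evaluate the dominant behaviour as x → -∞; each term tends to a finite value or vanishes.
Limit = -6.

Final answer: -6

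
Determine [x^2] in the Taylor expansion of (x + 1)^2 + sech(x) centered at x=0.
Expand to order 2: (x + 1)^2 + sech(x) = x^2/2 + 2·x + 2 + O(x^3).
The coefficient of x^2 is 1/2.

Final answer: 1/2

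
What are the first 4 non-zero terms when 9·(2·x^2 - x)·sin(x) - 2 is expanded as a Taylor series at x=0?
3·x^4/2 + 18·x^3 - 9·x^2 - 2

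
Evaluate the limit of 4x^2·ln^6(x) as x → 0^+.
This is a 0·∞ indeterminate form at x → 0⁺.
Rewrite the product as 4·ln^6(x) / x^(-2) and apply L'Hôpital, or use the standard hierarchy x^(-2) ≫ |ln x|^6 as x → 0⁺.
The indeterminate product → 0, so the limit = 0.

Final answer: 0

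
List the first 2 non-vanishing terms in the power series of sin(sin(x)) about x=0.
-x^3/3 + x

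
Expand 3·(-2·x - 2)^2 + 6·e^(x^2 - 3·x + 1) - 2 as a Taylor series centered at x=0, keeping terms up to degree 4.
201·e·x^4/4 - 45·e·x^3 + x^2·(12 + 33·e) + x·(24 - 18·e) + 10 + 6·e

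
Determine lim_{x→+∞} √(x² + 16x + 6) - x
This is an ∞ − ∞ indeterminate form.
Multiply and divide by the conjugate √(x²+16x + 6) + x; the x² terms cancel, leaving (16x + 6)/(√(x²+16x + 6)+x) → 16/2 = 8.
Limit = 8.

Final answer: 8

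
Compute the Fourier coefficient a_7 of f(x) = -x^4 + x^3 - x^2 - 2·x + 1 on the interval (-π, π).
a_7 = (1/π) ∫_{-π}^{π} f(x)·cos(7x) dx.
Evaluate the integral (use parity and integration by parts as needed): a_7 = 148/2401 + 8·π^2/49.

Final answer: 148/2401 + 8·π^2/49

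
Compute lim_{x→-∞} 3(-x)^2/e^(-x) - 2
The quotient is an ∞/∞ indeterminate form as x → -∞.
Compare growth rates of the dominant terms (exponentials ≫ polynomials ≫ logarithms), or apply L'Hôpital's rule; the quotient → 0.
Adding the constant: 0 - 2 = -2. Limit = -2.

Final answer: -2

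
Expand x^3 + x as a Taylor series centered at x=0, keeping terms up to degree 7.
x^3 + x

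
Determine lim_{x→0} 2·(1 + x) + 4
Direct substitution at x = 0 gives 6.

Final answer: 6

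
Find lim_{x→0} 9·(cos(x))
Direct substitution at x = 0 gives 9.

Final answer: 9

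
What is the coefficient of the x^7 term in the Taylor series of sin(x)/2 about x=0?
Expand to order 7: sin(x)/2 = -x^7/10080 + x^5/240 - x^3/12 + x/2 + O(x^8).
The coefficient of x^7 is -1/10080.

Final answer: -1/10080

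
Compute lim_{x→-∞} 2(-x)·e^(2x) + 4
The product is a 0·∞ indeterminate form at x → -∞.
Rewrite the product as 2(-x) / e^(-2x) (an ∞/∞ form) and apply L'Hôpital, or use the standard hierarchy e^(2|x|) ≫ |(-x)| as x → -∞.
The indeterminate product → 0, so the limit = 4.

Final answer: 4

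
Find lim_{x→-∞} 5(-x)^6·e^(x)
This is a 0·∞ indeterminate form at x → -∞.
Rewrite the product as 5(-x)^6 / e^(-x) (an ∞/∞ form) and apply L'Hôpital, or use the standard hierarchy e^(|x|) ≫ |(-x)^6| as x → -∞.
The indeterminate product → 0, so the limit = 0.

Final answer: 0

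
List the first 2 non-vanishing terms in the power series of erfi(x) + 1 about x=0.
2·x/√(π) + 1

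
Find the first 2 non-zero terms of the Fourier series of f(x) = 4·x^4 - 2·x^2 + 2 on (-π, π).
(200 - 32·π^2)·cos(x) - 2·π^2/3 + 2 + 4·π^4/5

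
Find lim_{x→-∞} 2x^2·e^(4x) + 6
The product is a 0·∞ indeterminate form at x → -∞.
Rewrite the product as 2x^2 / e^(-4x) (an ∞/∞ form) and apply L'Hôpital, or use the standard hierarchy e^(4|x|) ≫ |x^2| as x → -∞.
The indeterminate product → 0, so the limit = 6.

Final answer: 6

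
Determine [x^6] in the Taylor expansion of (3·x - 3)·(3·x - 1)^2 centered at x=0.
Expand to order 6: (3·x - 3)·(3·x - 1)^2 = 27·x^3 - 45·x^2 + 21·x - 3 + O(x^7).
The coefficient of x^6 is 0.

Final answer: 0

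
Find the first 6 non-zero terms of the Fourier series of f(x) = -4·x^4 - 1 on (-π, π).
(-192 + 32·π^2)·cos(x) + (12 - 8·π^2)·cos(2·x) + (-64/27 + 32·π^2/9)·cos(3·x) + (3/4 - 2·π^2)·cos(4·x) + (-192/625 + 32·π^2/25)·cos(5·x) - 4·π^4/5 - 1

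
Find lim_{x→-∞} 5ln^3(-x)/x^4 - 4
The quotient is an ∞/∞ indeterminate form as x → -∞.
Compare growth rates of the dominant terms (exponentials ≫ polynomials ≫ logarithms), or apply L'Hôpital's rule; the quotient → 0.
Adding the constant: 0 - 4 = -4. Limit = -4.

Final answer: -4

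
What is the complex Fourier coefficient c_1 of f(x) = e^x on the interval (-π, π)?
Compute the real Fourier coefficients first: a_1 = (1 - e^(2·π))·e^(-π)/(2·π), b_1 = (-1 + e^(2·π))·e^(-π)/(2·π).
Then c_1 = (a_1 − i·b_1)/2 = -e^(π)/(4·π) + e^(-π)/(4·π) - i·e^(π)/(4·π) + i·e^(-π)/(4·π).

Final answer: -e^(π)/(4·π) + e^(-π)/(4·π) - i·e^(π)/(4·π) + i·e^(-π)/(4·π)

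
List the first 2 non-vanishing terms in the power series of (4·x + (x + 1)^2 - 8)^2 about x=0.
49 - 84·x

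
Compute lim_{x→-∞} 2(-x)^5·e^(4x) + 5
The product is a 0·∞ indeterminate form at x → -∞.
Rewrite the product as 2(-x)^5 / e^(-4x) (an ∞/∞ form) and apply L'Hôpital, or use the standard hierarchy e^(4|x|) ≫ |(-x)^5| as x → -∞.
The indeterminate product → 0, so the limit = 5.

Final answer: 5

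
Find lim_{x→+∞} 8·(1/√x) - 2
Evaluate the dominant behaviour as x → +∞; each term tends to a finite value or vanishes.
Limit = -2.

Final answer: -2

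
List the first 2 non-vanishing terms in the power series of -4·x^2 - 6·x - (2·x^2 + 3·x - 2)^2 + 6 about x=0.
6·x + 2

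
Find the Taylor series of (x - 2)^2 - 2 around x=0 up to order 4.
x^2 - 4·x + 2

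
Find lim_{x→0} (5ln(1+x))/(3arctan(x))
Both numerator and denominator → 0 as x → 0; this is a 0/0 indeterminate form.
Expand each to leading order near x = 0: numerator ~ 5·x, denominator ~ 3·x.
The limit of the ratio is 5/3.

Final answer: 5/3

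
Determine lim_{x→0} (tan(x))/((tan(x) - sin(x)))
Both numerator and denominator → 0 as x → 0; this is a 0/0 indeterminate form.
Expand each to leading order near x = 0: numerator ~ x, denominator ~ x^3/2.
The limit of the ratio is ∞.

Final answer: ∞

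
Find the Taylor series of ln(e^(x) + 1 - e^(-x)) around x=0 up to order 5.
31·x^5/4 - 14·x^4/3 + 3·x^3 - 2·x^2 + 2·x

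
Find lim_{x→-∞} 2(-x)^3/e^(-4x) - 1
The quotient is an ∞/∞ indeterminate form as x → -∞.
Compare growth rates of the dominant terms (exponentials ≫ polynomials ≫ logarithms), or apply L'Hôpital's rule; the quotient → 0.
Adding the constant: 0 - 1 = -1. Limit = -1.

Final answer: -1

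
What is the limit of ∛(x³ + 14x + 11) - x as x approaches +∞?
This is an ∞ − ∞ indeterminate form.
Multiply by (A² + AB + B²)/(A² + AB + B²) where A = ∛(x³+14x + 11), B = x to use A³ − B³ = (A−B)(A²+AB+B²); the x³ terms cancel, leaving (14x + 11)/(A²+AB+B²) with denominator ~ 3x², so the limit is 0.
Limit = 0.

Final answer: 0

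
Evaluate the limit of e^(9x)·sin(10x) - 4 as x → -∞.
Evaluate the dominant behaviour as x → -∞; each term tends to a finite value or vanishes.
Limit = -4.

Final answer: -4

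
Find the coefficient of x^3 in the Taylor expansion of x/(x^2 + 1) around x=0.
Expand to order 3: x/(x^2 + 1) = -x^3 + x + O(x^4).
The coefficient of x^3 is -1.

Final answer: -1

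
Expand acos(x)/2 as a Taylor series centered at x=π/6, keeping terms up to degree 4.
acos(π/6)/2 - 3·(x - π/6)/√(36 - π^2) + 9·π·(x - π/6)^2/(-36·√(36 - π^2) + π^2·√(36 - π^2)) + (36·π^2·√(36 - π^2) + 648·√(36 - π^2))·(x - π/6)^3/(-46656 - 108·π^4 + π^6 + 3888·π^2) + (-8748·π·√(36 - π^2) - 162·π^3·√(36 - π^2))·(x - π/6)^4/(-186624·π^2 - 144·π^6 + π^8 + 7776·π^4 + 1679616)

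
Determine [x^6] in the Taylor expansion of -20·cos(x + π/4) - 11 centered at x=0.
Expand to order 6: -20·cos(x + π/4) - 11 = √(2)·x^6/72 + √(2)·x^5/12 - 5·√(2)·x^4/12 - 5·√(2)·x^3/3 + 5·√(2)·x^2 + 10·√(2)·x - 10·√(2) - 11 + O(x^7).
The coefficient of x^6 is √(2)/72.

Final answer: √(2)/72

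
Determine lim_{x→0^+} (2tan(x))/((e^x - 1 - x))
Both numerator and denominator → 0 as x → 0^+; this is a 0/0 indeterminate form.
Expand each to leading order near x = 0: numerator ~ 2·x, denominator ~ x^2/2.
The limit of the ratio is ∞.

Final answer: ∞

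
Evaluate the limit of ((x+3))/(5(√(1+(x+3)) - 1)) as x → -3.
Both numerator and denominator → 0 as x → -3; this is a 0/0 indeterminate form.
Expand each to leading order near x = -3: numerator ~ (x + 3), denominator ~ 5·(x + 3)/2.
The limit of the ratio is 2/5.

Final answer: 2/5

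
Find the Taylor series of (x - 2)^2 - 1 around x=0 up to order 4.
x^2 - 4·x + 3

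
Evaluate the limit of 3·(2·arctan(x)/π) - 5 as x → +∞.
Evaluate the dominant behaviour as x → +∞; each term tends to a finite value or vanishes.
Limit = -2.

Final answer: -2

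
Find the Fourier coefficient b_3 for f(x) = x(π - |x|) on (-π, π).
b_3 = (1/π) ∫_{-π}^{π} f(x)·sin(3x) dx.
Evaluate the integral (use parity and integration by parts as needed): b_3 = 8/(27·π).

Final answer: 8/(27·π)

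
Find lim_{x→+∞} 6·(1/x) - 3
Evaluate the dominant behaviour as x → +∞; each term tends to a finite value or vanishes.
Limit = -3.

Final answer: -3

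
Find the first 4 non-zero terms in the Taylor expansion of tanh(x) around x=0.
-17·x^7/315 + 2·x^5/15 - x^3/3 + x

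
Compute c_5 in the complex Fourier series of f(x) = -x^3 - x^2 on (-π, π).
Compute the real Fourier coefficients first: a_5 = 4/25, b_5 = 12/125 - 2·π^2/5.
Then c_5 = (a_5 − i·b_5)/2 = 2/25 - 6·i/125 + i·π^2/5.

Final answer: 2/25 - 6·i/125 + i·π^2/5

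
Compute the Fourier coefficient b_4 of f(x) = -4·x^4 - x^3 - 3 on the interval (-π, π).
b_4 = (1/π) ∫_{-π}^{π} f(x)·sin(4x) dx.
Evaluate the integral (use parity and integration by parts as needed): b_4 = -3/16 + π^2/2.

Final answer: -3/16 + π^2/2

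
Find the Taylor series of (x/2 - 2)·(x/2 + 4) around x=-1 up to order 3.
-35/4 + (x + 1)/2 + (x + 1)^2/4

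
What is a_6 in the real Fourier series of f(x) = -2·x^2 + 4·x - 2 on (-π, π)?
a_6 = (1/π) ∫_{-π}^{π} f(x)·cos(6x) dx.
Evaluate the integral (use parity and integration by parts as needed): a_6 = -2/9.

Final answer: -2/9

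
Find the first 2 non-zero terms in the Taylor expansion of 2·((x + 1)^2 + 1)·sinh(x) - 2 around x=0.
4·x - 2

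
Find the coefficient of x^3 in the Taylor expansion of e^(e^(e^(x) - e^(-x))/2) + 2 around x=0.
Expand to order 3: e^(e^(e^(x) - e^(-x))/2) + 2 = 2·x^3·e^(1/2) + 3·x^2·e^(1/2)/2 + x·e^(1/2) + e^(1/2) + 2 + O(x^4).
The coefficient of x^3 is 2·e^(1/2).

Final answer: 2·e^(1/2)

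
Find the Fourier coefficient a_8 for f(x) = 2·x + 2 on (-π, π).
a_8 = (1/π) ∫_{-π}^{π} f(x)·cos(8x) dx.
Evaluate the integral (use parity and integration by parts as needed): a_8 = 0.

Final answer: 0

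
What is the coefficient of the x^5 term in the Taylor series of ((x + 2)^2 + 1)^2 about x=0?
Expand to order 5: ((x + 2)^2 + 1)^2 = x^4 + 8·x^3 + 26·x^2 + 40·x + 25 + O(x^6).
The coefficient of x^5 is 0.

Final answer: 0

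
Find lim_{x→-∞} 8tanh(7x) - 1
Evaluate the dominant behaviour as x → -∞; each term tends to a finite value or vanishes.
Limit = -9.

Final answer: -9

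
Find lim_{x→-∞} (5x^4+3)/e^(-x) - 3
The quotient is an ∞/∞ indeterminate form as x → -∞.
Compare growth rates of the dominant terms (exponentials ≫ polynomials ≫ logarithms), or apply L'Hôpital's rule; the quotient → 0.
Adding the constant: 0 - 3 = -3. Limit = -3.

Final answer: -3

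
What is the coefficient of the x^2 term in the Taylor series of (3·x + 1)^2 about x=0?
Expand to order 2: (3·x + 1)^2 = 9·x^2 + 6·x + 1 + O(x^3).
The coefficient of x^2 is 9.

Final answer: 9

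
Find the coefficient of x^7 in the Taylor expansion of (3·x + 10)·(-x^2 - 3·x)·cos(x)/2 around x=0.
Expand to order 7: (3·x + 10)·(-x^2 - 3·x)·cos(x)/2 = -x^7/24 - 19·x^6/48 + x^5/8 + 19·x^4/4 + 6·x^3 - 19·x^2/2 - 15·x + O(x^8).
The coefficient of x^7 is -1/24.

Final answer: -1/24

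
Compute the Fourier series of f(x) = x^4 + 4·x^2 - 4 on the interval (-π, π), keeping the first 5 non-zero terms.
(32 - 8·π^2)·cos(x) + (1 + 2·π^2)·cos(2·x) + (-8·π^2/9 - 32/27)·cos(3·x) + (13/16 + π^2/2)·cos(4·x) - 4 + 4·π^2/3 + π^4/5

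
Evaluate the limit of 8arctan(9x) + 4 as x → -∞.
Evaluate the dominant behaviour as x → -∞; each term tends to a finite value or vanishes.
Limit = 4 - 4·π.

Final answer: 4 - 4·π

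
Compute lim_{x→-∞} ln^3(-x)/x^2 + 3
The quotient is an ∞/∞ indeterminate form as x → -∞.
Compare growth rates of the dominant terms (exponentials ≫ polynomials ≫ logarithms), or apply L'Hôpital's rule; the quotient → 0.
Adding the constant: 0 + 3 = 3. Limit = 3.

Final answer: 3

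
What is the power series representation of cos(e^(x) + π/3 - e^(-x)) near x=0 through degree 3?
√(3)·x^3/2 - x^2 - √(3)·x + 1/2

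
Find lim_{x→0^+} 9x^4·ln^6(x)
This is a 0·∞ indeterminate form at x → 0⁺.
Rewrite the product as 9·ln^6(x) / x^(-4) and apply L'Hôpital, or use the standard hierarchy x^(-4) ≫ |ln x|^6 as x → 0⁺.
The indeterminate product → 0, so the limit = 0.

Final answer: 0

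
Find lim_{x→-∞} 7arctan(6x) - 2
Evaluate the dominant behaviour as x → -∞; each term tends to a finite value or vanishes.
Limit = -7·π/2 - 2.

Final answer: -7·π/2 - 2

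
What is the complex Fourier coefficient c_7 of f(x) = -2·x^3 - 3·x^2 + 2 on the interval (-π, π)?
Compute the real Fourier coefficients first: a_7 = 12/49, b_7 = 24/343 - 4·π^2/7.
Then c_7 = (a_7 − i·b_7)/2 = 6/49 - 12·i/343 + 2·i·π^2/7.

Final answer: 6/49 - 12·i/343 + 2·i·π^2/7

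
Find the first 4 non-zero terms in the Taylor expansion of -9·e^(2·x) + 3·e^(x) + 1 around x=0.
-23·x^3/2 - 33·x^2/2 - 15·x - 5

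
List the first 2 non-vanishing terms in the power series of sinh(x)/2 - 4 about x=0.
x/2 - 4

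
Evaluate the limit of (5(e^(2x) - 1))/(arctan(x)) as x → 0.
Both numerator and denominator → 0 as x → 0; this is a 0/0 indeterminate form.
Expand each to leading order near x = 0: numerator ~ 10·x, denominator ~ x.
The limit of the ratio is 10.

Final answer: 10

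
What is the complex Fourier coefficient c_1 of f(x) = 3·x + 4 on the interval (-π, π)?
Compute the real Fourier coefficients first: a_1 = 0, b_1 = 6.
Then c_1 = (a_1 − i·b_1)/2 = -3·i.

Final answer: -3·i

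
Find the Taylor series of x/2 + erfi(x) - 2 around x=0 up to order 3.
2·x^3/(3·√(π)) + x·(1/2 + 2/√(π)) - 2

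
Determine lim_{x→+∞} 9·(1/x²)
Evaluate the dominant behaviour as x → +∞; each term tends to a finite value or vanishes.
Limit = 0.

Final answer: 0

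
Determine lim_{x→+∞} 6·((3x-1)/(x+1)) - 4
Evaluate the dominant behaviour as x → +∞; each term tends to a finite value or vanishes.
Limit = 14.

Final answer: 14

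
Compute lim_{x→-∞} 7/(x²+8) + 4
Evaluate the dominant behaviour as x → -∞; each term tends to a finite value or vanishes.
Limit = 4.

Final answer: 4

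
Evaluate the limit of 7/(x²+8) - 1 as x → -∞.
Evaluate the dominant behaviour as x → -∞; each term tends to a finite value or vanishes.
Limit = -1.

Final answer: -1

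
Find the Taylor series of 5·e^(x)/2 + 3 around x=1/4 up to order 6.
3 + 5·e^(1/4)/2 + 5·e^(1/4)·(x - 1/4)/2 + 5·e^(1/4)·(x - 1/4)^2/4 + 5·e^(1/4)·(x - 1/4)^3/12 + 5·e^(1/4)·(x - 1/4)^4/48 + e^(1/4)·(x - 1/4)^5/48 + e^(1/4)·(x - 1/4)^6/288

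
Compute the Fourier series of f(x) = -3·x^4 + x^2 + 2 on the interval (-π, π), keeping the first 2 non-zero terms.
(-148 + 24·π^2)·cos(x) - 3·π^4/5 + 2 + π^2/3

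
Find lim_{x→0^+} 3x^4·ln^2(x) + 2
The product is a 0·∞ indeterminate form at x → 0⁺.
Rewrite the product as 3·ln^2(x) / x^(-4) and apply L'Hôpital, or use the standard hierarchy x^(-4) ≫ |ln x|^2 as x → 0⁺.
The indeterminate product → 0, so the limit = 2.

Final answer: 2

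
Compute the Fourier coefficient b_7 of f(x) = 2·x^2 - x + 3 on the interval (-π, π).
b_7 = (1/π) ∫_{-π}^{π} f(x)·sin(7x) dx.
Evaluate the integral (use parity and integration by parts as needed): b_7 = -2/7.

Final answer: -2/7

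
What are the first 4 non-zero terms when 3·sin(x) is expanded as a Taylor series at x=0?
-x^7/1680 + x^5/40 - x^3/2 + 3·x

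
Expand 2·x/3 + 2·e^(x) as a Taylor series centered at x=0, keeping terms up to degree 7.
x^7/2520 + x^6/360 + x^5/60 + x^4/12 + x^3/3 + x^2 + 8·x/3 + 2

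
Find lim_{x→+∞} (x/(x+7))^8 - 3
As x → +∞: x/(x+7) = 1/(1 + 7/x) → 1, and the 8th power of a limit-1 base also → 1; with the additive constant, 1 - 3 = -2.
Limit = -2.

Final answer: -2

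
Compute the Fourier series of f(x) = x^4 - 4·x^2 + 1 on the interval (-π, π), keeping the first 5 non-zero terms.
(64 - 8·π^2)·cos(x) + (-7 + 2·π^2)·cos(2·x) + (64/27 - 8·π^2/9)·cos(3·x) + (-19/16 + π^2/2)·cos(4·x) - 4·π^2/3 + 1 + π^4/5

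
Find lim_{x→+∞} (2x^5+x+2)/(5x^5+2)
This is an ∞/∞ indeterminate form as x → +∞.
Divide numerator and denominator by x^5 and let the lower-order terms vanish; the leading terms give 2/5.
Limit = 2/5.

Final answer: 2/5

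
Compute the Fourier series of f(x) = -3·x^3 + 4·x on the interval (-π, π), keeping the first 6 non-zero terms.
(44 - 6·π^2)·sin(x) + (-17/2 + 3·π^2)·sin(2·x) + (4 - 2·π^2)·sin(3·x) + (-41/16 + 3·π^2/2)·sin(4·x) + (236/125 - 6·π^2/5)·sin(5·x) + (-3/2 + π^2)·sin(6·x)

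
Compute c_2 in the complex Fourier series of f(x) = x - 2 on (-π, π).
Compute the real Fourier coefficients first: a_2 = 0, b_2 = -1.
Then c_2 = (a_2 − i·b_2)/2 = i/2.

Final answer: i/2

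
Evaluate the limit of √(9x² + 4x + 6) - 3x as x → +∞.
As x → +∞: multiply by the conjugate to get (4x+6)/(√(9x²+4x+6)+3x); the denominator ~ 6x, so the limit is 4/6 = 2/3.
Limit = 2/3.

Final answer: 2/3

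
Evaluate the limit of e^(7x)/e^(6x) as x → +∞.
This is an ∞/∞ indeterminate form as x → +∞.
Rewrite e^(7x)/e^(6x) = e^((7−6)x) = e^(x); the exponent coefficient is 1 > 0 so e^(x) → ∞.
Limit = ∞.

Final answer: ∞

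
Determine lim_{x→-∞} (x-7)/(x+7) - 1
Evaluate the dominant behaviour as x → -∞; each term tends to a finite value or vanishes.
Limit = 0.

Final answer: 0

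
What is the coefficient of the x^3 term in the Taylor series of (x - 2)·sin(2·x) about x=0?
Expand to order 3: (x - 2)·sin(2·x) = 8·x^3/3 + 2·x^2 - 4·x + O(x^4).
The coefficient of x^3 is 8/3.

Final answer: 8/3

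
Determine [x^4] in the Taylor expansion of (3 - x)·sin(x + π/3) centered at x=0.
Expand to order 4: (3 - x)·sin(x + π/3) = x^4·(1/12 + √(3)/16) + x^3·(-1/4 + √(3)/4) + x^2·(-3·√(3)/4 - 1/2) + x·(3/2 - √(3)/2) + 3·√(3)/2 + O(x^5).
The coefficient of x^4 is 1/12 + √(3)/16.

Final answer: 1/12 + √(3)/16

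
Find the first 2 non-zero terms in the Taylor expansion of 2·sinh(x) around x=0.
x^3/3 + 2·x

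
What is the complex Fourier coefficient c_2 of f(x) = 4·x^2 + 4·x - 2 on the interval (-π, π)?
Compute the real Fourier coefficients first: a_2 = 4, b_2 = -4.
Then c_2 = (a_2 − i·b_2)/2 = 2 + 2·i.

Final answer: 2 + 2·i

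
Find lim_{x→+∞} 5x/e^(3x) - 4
The quotient is an ∞/∞ indeterminate form as x → +∞.
The exponential denominator e^(3x) dominates the polynomial numerator (e^x ≫ x as x → ∞), so the quotient → 0.
Adding the constant: 0 - 4 = -4. Limit = -4.

Final answer: -4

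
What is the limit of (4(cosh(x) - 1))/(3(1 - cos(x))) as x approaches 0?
Both numerator and denominator → 0 as x → 0; this is a 0/0 indeterminate form.
Expand each to leading order near x = 0: numerator ~ 2·x^2, denominator ~ 3·x^2/2.
The limit of the ratio is 4/3.

Final answer: 4/3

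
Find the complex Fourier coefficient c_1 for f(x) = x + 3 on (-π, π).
Compute the real Fourier coefficients first: a_1 = 0, b_1 = 2.
Then c_1 = (a_1 − i·b_1)/2 = -i.

Final answer: -i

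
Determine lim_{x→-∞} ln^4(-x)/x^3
This is an ∞/∞ indeterminate form as x → -∞.
Compare growth rates of the dominant terms (exponentials ≫ polynomials ≫ logarithms), or apply L'Hôpital's rule; the quotient → 0.
Limit = 0.

Final answer: 0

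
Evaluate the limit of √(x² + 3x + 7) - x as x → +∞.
This is an ∞ − ∞ indeterminate form.
Multiply and divide by the conjugate √(x²+3x + 7) + x; the x² terms cancel, leaving (3x + 7)/(√(x²+3x + 7)+x) → 3/2.
Limit = 3/2.

Final answer: 3/2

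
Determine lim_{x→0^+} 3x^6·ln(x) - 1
The product is a 0·∞ indeterminate form at x → 0⁺.
Rewrite the product as 3·ln(x) / x^(-6) and apply L'Hôpital, or use the standard hierarchy x^(-6) ≫ |ln x| as x → 0⁺.
The indeterminate product → 0, so the limit = -1.

Final answer: -1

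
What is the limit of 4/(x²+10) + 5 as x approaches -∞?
Evaluate the dominant behaviour as x → -∞; each term tends to a finite value or vanishes.
Limit = 5.

Final answer: 5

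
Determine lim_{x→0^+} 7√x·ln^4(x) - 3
The product is a 0·∞ indeterminate form at x → 0⁺.
Rewrite the product as 7·ln^4(x) / x^(-1/2) and apply L'Hôpital, or use the standard hierarchy x^(-1/2) ≫ |ln x|^4 as x → 0⁺.
The indeterminate product → 0, so the limit = -3.

Final answer: -3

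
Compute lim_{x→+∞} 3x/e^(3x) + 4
The quotient is an ∞/∞ indeterminate form as x → +∞.
The exponential denominator e^(3x) dominates the polynomial numerator (e^x ≫ x as x → ∞), so the quotient → 0.
Adding the constant: 0 + 4 = 4. Limit = 4.

Final answer: 4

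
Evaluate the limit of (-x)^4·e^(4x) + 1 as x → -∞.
The product is a 0·∞ indeterminate form at x → -∞.
Rewrite the product as (-x)^4 / e^(-4x) (an ∞/∞ form) and apply L'Hôpital, or use the standard hierarchy e^(4|x|) ≫ |(-x)^4| as x → -∞.
The indeterminate product → 0, so the limit = 1.

Final answer: 1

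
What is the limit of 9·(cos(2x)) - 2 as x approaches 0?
Direct substitution at x = 0 gives 7.

Final answer: 7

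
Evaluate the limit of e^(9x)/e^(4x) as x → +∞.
This is an ∞/∞ indeterminate form as x → +∞.
Rewrite e^(9x)/e^(4x) = e^((9−4)x) = e^(5x); the exponent coefficient is 5 > 0 so e^(5x) → ∞.
Limit = ∞.

Final answer: ∞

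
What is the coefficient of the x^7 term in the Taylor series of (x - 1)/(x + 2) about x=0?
Expand to order 7: (x - 1)/(x + 2) = 3·x^7/256 - 3·x^6/128 + 3·x^5/64 - 3·x^4/32 + 3·x^3/16 - 3·x^2/8 + 3·x/4 - 1/2 + O(x^8).
The coefficient of x^7 is 3/256.

Final answer: 3/256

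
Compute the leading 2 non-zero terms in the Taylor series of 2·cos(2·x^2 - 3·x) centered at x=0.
2 - 9·x^2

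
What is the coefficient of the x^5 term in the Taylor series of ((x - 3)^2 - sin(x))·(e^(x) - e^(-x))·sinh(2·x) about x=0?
Expand to order 5: ((x - 3)^2 - sin(x))·(e^(x) - e^(-x))·sinh(2·x) = -68·x^5/3 + 34·x^4 - 28·x^3 + 36·x^2 + O(x^6).
The coefficient of x^5 is -68/3.

Final answer: -68/3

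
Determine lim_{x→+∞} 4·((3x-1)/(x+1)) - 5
Evaluate the dominant behaviour as x → +∞; each term tends to a finite value or vanishes.
Limit = 7.

Final answer: 7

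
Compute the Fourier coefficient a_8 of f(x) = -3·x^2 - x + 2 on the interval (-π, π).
a_8 = (1/π) ∫_{-π}^{π} f(x)·cos(8x) dx.
Evaluate the integral (use parity and integration by parts as needed): a_8 = -3/16.

Final answer: -3/16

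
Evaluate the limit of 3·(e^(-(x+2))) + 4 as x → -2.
Direct substitution at x = -2 gives 7.

Final answer: 7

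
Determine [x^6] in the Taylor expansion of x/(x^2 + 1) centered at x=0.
Expand to order 6: x/(x^2 + 1) = x^5 - x^3 + x + O(x^7).
The coefficient of x^6 is 0.

Final answer: 0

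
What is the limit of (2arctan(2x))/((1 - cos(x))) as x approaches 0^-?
Both numerator and denominator → 0 as x → 0^-; this is a 0/0 indeterminate form.
Expand each to leading order near x = 0: numerator ~ 4·x, denominator ~ x^2/2.
The limit of the ratio is -∞.

Final answer: -∞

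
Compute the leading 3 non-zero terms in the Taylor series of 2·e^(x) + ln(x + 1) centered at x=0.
x^2/2 + 3·x + 2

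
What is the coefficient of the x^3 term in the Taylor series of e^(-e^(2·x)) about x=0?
Expand to order 3: e^(-e^(2·x)) = 4·x^3·e^(-1)/3 - 2·x·e^(-1) + e^(-1) + O(x^4).
The coefficient of x^3 is 4·e^(-1)/3.

Final answer: 4·e^(-1)/3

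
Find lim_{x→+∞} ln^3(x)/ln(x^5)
This is an ∞/∞ indeterminate form as x → +∞.
Write ln(x^5) = 5·ln(x), reducing the quotient to ln^2(x)/5 → ∞.
Limit = ∞.

Final answer: ∞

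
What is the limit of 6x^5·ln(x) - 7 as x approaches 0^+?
The product is a 0·∞ indeterminate form at x → 0⁺.
Rewrite the product as 6·ln(x) / x^(-5) and apply L'Hôpital, or use the standard hierarchy x^(-5) ≫ |ln x| as x → 0⁺.
The indeterminate product → 0, so the limit = -7.

Final answer: -7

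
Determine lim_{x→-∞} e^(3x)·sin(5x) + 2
Evaluate the dominant behaviour as x → -∞; each term tends to a finite value or vanishes.
Limit = 2.

Final answer: 2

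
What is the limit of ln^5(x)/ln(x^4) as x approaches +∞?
This is an ∞/∞ indeterminate form as x → +∞.
Write ln(x^4) = 4·ln(x), reducing the quotient to ln^4(x)/4 → ∞.
Limit = ∞.

Final answer: ∞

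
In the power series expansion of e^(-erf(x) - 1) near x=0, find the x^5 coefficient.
Expand to order 5: e^(-erf(x) - 1) = x^5·(-e^(-1)/(5·√(π)) - 4·e^(-1)/(15·π^(5/2)) + 4·e^(-1)/(3·π^(3/2))) + x^4·(-4·e^(-1)/(3·π) + 2·e^(-1)/(3·π^2)) + x^3·(-4·e^(-1)/(3·π^(3/2)) + 2·e^(-1)/(3·√(π))) + 2·x^2·e^(-1)/π - 2·x·e^(-1)/√(π) + e^(-1) + O(x^6).
The coefficient of x^5 is -e^(-1)/(5·√(π)) - 4·e^(-1)/(15·π^(5/2)) + 4·e^(-1)/(3·π^(3/2)).

Final answer: -e^(-1)/(5·√(π)) - 4·e^(-1)/(15·π^(5/2)) + 4·e^(-1)/(3·π^(3/2))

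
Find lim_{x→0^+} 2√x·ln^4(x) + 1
The product is a 0·∞ indeterminate form at x → 0⁺.
Rewrite the product as 2·ln^4(x) / x^(-1/2) and apply L'Hôpital, or use the standard hierarchy x^(-1/2) ≫ |ln x|^4 as x → 0⁺.
The indeterminate product → 0, so the limit = 1.

Final answer: 1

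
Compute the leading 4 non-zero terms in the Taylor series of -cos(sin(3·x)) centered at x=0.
2997·x^6/80 - 135·x^4/8 + 9·x^2/2 - 1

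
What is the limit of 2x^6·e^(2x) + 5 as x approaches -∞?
The product is a 0·∞ indeterminate form at x → -∞.
Rewrite the product as 2x^6 / e^(-2x) (an ∞/∞ form) and apply L'Hôpital, or use the standard hierarchy e^(2|x|) ≫ |x^6| as x → -∞.
The indeterminate product → 0, so the limit = 5.

Final answer: 5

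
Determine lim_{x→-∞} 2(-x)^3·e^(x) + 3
The product is a 0·∞ indeterminate form at x → -∞.
Rewrite the product as 2(-x)^3 / e^(-x) (an ∞/∞ form) and apply L'Hôpital, or use the standard hierarchy e^(|x|) ≫ |(-x)^3| as x → -∞.
The indeterminate product → 0, so the limit = 3.

Final answer: 3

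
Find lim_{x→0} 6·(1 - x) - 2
Direct substitution at x = 0 gives 4.

Final answer: 4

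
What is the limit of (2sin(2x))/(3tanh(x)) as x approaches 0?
Both numerator and denominator → 0 as x → 0; this is a 0/0 indeterminate form.
Expand each to leading order near x = 0: numerator ~ 4·x, denominator ~ 3·x.
The limit of the ratio is 4/3.

Final answer: 4/3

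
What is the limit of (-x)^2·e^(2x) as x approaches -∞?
This is a 0·∞ indeterminate form at x → -∞.
Rewrite the product as (-x)^2 / e^(-2x) (an ∞/∞ form) and apply L'Hôpital, or use the standard hierarchy e^(2|x|) ≫ |(-x)^2| as x → -∞.
The indeterminate product → 0, so the limit = 0.

Final answer: 0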